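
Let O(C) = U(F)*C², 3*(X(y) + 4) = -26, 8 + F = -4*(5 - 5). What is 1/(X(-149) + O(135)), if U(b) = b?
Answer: -3/437438 ≈ -6.8581e-6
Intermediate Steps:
F = -8 (F = -8 - 4*(5 - 5) = -8 - 4*0 = -8 + 0 = -8)
X(y) = -38/3 (X(y) = -4 + (⅓)*(-26) = -4 - 26/3 = -38/3)
O(C) = -8*C²
1/(X(-149) + O(135)) = 1/(-38/3 - 8*135²) = 1/(-38/3 - 8*18225) = 1/(-38/3 - 145800) = 1/(-437438/3) = -3/437438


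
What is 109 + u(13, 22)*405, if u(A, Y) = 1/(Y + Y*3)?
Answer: 9997/88 ≈ 113.60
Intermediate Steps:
u(A, Y) = 1/(4*Y) (u(A, Y) = 1/(Y + 3*Y) = 1/(4*Y))
109 + u(13, 22)*405 = 109 + ((¼)/22)*405 = 109 + ((¼)*(1/22))*405 = 109 + (1/88)*405 = 109 + 405/88 = 9997/88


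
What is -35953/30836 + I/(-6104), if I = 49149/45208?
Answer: -2480683169465/2127295713088 ≈ -1.1661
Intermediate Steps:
I = 49149/45208 (I = 49149*(1/45208) = 49149/45208 ≈ 1.0872)
-35953/30836 + I/(-6104) = -35953/30836 + (49149/45208)/(-6104) = -35953*1/30836 + (49149/45208)*(-1/6104) = -35953/30836 - 49149/275949632 = -2480683169465/2127295713088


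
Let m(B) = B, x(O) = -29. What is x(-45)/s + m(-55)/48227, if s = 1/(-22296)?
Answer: 31182806513/48227 ≈ 6.4658e+5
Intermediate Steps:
s = -1/22296 ≈ -4.4851e-5
x(-45)/s + m(-55)/48227 = -29/(-1/22296) - 55/48227 = -29*(-22296) - 55*1/48227 = 646584 - 55/48227 = 31182806513/48227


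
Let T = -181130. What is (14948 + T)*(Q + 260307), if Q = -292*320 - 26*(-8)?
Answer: -27764857650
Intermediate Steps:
Q = -93232 (Q = -93440 + 208 = -93232)
(14948 + T)*(Q + 260307) = (14948 - 181130)*(-93232 + 260307) = -166182*167075 = -27764857650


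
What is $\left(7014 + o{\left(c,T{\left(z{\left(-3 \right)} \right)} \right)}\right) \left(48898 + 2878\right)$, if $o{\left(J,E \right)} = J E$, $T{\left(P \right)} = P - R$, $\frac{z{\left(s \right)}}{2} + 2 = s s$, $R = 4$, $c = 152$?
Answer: $441856384$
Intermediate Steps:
$z{\left(s \right)} = -4 + 2 s^{2}$ ($z{\left(s \right)} = -4 + 2 s s = -4 + 2 s^{2}$)
$T{\left(P \right)} = -4 + P$ ($T{\left(P \right)} = P - 4 = -4 + P$)
$o{\left(J,E \right)} = E J$
$\left(7014 + o{\left(c,T{\left(z{\left(-3 \right)} \right)} \right)}\right) \left(48898 + 2878\right) = \left(7014 + \left(-4 - \left(4 - 2 \left(-3\right)^{2}\right)\right) 152\right) \left(48898 + 2878\right) = \left(7014 + \left(-4 + \left(-4 + 2 \cdot 9\right)\right) 152\right) 51776 = \left(7014 + \left(-4 + \left(-4 + 18\right)\right) 152\right) 51776 = \left(7014 + \left(-4 + 14\right) 152\right) 51776 = \left(7014 + 10 \cdot 152\right) 51776 = \left(7014 + 1520\right) 51776 = 8534 \cdot 51776 = 441856384$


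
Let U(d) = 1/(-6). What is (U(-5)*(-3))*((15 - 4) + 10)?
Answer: 21/2 ≈ 10.500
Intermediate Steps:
U(d) = -⅙
(U(-5)*(-3))*((15 - 4) + 10) = (-⅙*(-3))*((15 - 4) + 10) = (11 + 10)/2 = (½)*21 = 21/2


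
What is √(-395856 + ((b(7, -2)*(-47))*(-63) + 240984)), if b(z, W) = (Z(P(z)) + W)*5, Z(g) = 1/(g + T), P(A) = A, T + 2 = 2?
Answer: 3*I*√20263 ≈ 427.04*I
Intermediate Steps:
T = 0 (T = -2 + 2 = 0)
Z(g) = 1/g (Z(g) = 1/(g + 0) = 1/g)
b(z, W) = 5*W + 5/z (b(z, W) = (1/z + W)*5 = (W + 1/z)*5 = 5*W + 5/z)
√(-395856 + ((b(7, -2)*(-47))*(-63) + 240984)) = √(-395856 + (((5*(-2) + 5/7)*(-47))*(-63) + 240984)) = √(-395856 + (((-10 + 5*(⅐))*(-47))*(-63) + 240984)) = √(-395856 + (((-10 + 5/7)*(-47))*(-63) + 240984)) = √(-395856 + (-65/7*(-47)*(-63) + 240984)) = √(-395856 + ((3055/7)*(-63) + 240984)) = √(-395856 + (-27495 + 240984)) = √(-395856 + 213489) = √(-182367) = 3*I*√20263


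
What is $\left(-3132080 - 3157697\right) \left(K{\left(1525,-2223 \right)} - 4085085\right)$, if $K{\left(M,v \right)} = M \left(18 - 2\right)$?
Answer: $25540803117245$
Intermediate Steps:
$K{\left(M,v \right)} = 16 M$ ($K{\left(M,v \right)} = M 16 = 16 M$)
$\left(-3132080 - 3157697\right) \left(K{\left(1525,-2223 \right)} - 4085085\right) = \left(-3132080 - 3157697\right) \left(16 \cdot 1525 - 4085085\right) = - 6289777 \left(24400 - 4085085\right) = \left(-6289777\right) \left(-4060685\right) = 25540803117245$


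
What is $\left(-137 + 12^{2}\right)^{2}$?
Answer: $49$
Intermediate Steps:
$\left(-137 + 12^{2}\right)^{2} = \left(-137 + 144\right)^{2} = 7^{2} = 49$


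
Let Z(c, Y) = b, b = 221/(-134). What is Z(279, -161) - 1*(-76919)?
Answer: 10306925/134 ≈ 76917.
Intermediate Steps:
b = -221/134 (b = 221*(-1/134) = -221/134 ≈ -1.6493)
Z(c, Y) = -221/134
Z(279, -161) - 1*(-76919) = -221/134 - 1*(-76919) = -221/134 + 76919 = 10306925/134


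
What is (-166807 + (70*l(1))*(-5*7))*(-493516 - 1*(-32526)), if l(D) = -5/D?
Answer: 71249231430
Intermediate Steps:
(-166807 + (70*l(1))*(-5*7))*(-493516 - 1*(-32526)) = (-166807 + (70*(-5/1))*(-5*7))*(-493516 - 1*(-32526)) = (-166807 + (70*(-5*1))*(-35))*(-493516 + 32526) = (-166807 + (70*(-5))*(-35))*(-460990) = (-166807 - 350*(-35))*(-460990) = (-166807 + 12250)*(-460990) = -154557*(-460990) = 71249231430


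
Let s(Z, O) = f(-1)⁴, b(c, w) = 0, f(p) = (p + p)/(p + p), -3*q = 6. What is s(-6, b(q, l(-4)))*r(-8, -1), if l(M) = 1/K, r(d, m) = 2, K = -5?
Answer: 2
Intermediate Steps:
q = -2 (q = -⅓*6 = -2)
f(p) = 1 (f(p) = (2*p)/((2*p)) = (2*p)*(1/(2*p)) = 1)
l(M) = -⅕ (l(M) = 1/(-5) = -⅕)
s(Z, O) = 1 (s(Z, O) = 1⁴ = 1)
s(-6, b(q, l(-4)))*r(-8, -1) = 1*2 = 2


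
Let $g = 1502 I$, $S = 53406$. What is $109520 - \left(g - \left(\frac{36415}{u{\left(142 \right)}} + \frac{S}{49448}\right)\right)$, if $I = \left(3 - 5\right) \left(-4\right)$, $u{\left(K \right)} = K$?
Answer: $\frac{171610969759}{1755404} \approx 97762.0$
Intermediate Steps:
$I = 8$ ($I = \left(-2\right) \left(-4\right) = 8$)
$g = 12016$ ($g = 1502 \cdot 8 = 12016$)
$109520 - \left(g - \left(\frac{36415}{u{\left(142 \right)}} + \frac{S}{49448}\right)\right) = 109520 - \left(12016 - \left(\frac{36415}{142} + \frac{53406}{49448}\right)\right) = 109520 - \left(12016 - \left(36415 \cdot \frac{1}{142} + 53406 \cdot \frac{1}{49448}\right)\right) = 109520 - \left(12016 - \left(\frac{36415}{142} + \frac{26703}{24724}\right)\right) = 109520 - \left(12016 - \frac{452058143}{1755404}\right) = 109520 - \frac{20640876321}{1755404} = \frac{171610969759}{1755404}$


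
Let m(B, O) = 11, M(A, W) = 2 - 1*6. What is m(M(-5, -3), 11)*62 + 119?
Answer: 801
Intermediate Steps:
M(A, W) = -4 (M(A, W) = 2 - 6 = -4)
m(M(-5, -3), 11)*62 + 119 = 11*62 + 119 = 682 + 119 = 801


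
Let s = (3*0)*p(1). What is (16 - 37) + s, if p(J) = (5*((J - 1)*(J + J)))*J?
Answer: -21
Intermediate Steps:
p(J) = 10*J²*(-1 + J) (p(J) = (5*((-1 + J)*(2*J)))*J = (5*(2*J*(-1 + J)))*J = (10*J*(-1 + J))*J = 10*J²*(-1 + J))
s = 0 (s = (3*0)*(10*1²*(-1 + 1)) = 0*(10*1*0) = 0*0 = 0)
(16 - 37) + s = (16 - 37) + 0 = -21 + 0 = -21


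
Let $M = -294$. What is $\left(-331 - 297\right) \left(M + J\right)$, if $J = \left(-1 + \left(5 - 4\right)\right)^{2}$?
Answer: $184632$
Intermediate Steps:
$J = 0$ ($J = \left(-1 + 1\right)^{2} = 0^{2} = 0$)
$\left(-331 - 297\right) \left(M + J\right) = \left(-331 - 297\right) \left(-294 + 0\right) = \left(-628\right) \left(-294\right) = 184632$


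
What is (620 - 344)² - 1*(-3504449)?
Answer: 3580625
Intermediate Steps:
(620 - 344)² - 1*(-3504449) = 276² + 3504449 = 76176 + 3504449 = 3580625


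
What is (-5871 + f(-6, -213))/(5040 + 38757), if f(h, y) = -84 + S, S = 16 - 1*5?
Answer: -5944/43797 ≈ -0.13572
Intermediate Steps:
S = 11 (S = 16 - 5 = 11)
f(h, y) = -73 (f(h, y) = -84 + 11 = -73)
(-5871 + f(-6, -213))/(5040 + 38757) = (-5871 - 73)/(5040 + 38757) = -5944/43797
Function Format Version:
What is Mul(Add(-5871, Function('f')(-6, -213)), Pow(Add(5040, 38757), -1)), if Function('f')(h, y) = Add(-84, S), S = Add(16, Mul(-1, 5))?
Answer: Rational(-5944, 43797) ≈ -0.13572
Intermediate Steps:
S = 11 (S = Add(16, -5) = 11)
Function('f')(h, y) = -73 (Function('f')(h, y) = Add(-84, 11) = -73)
Mul(Add(-5871, Function('f')(-6, -213)), Pow(Add(5040, 38757), -1)) = Mul(Add(-5871, -73), Pow(Add(5040, 38757), -1)) = Mul(-5944, Pow(43797, -1)) = Mul(-5944, Rational(1, 43797)) = Rational(-5944, 43797)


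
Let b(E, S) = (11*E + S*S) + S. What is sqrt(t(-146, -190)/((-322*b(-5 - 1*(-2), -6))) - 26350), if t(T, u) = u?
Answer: I*sqrt(6147211035)/483 ≈ 162.33*I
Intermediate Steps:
b(E, S) = S + S**2 + 11*E (b(E, S) = (11*E + S**2) + S = (S**2 + 11*E) + S = S + S**2 + 11*E)
sqrt(t(-146, -190)/((-322*b(-5 - 1*(-2), -6))) - 26350) = sqrt(-190*(-1/(322*(-6 + (-6)**2 + 11*(-5 - 1*(-2))))) - 26350) = sqrt(-190*(-1/(322*(-6 + 36 + 11*(-5 + 2)))) - 26350) = sqrt(-190*(-1/(322*(-6 + 36 + 11*(-3)))) - 26350) = sqrt(-190*(-1/(322*(-6 + 36 - 33))) - 26350) = sqrt(-190/((-322*(-3))) - 26350) = sqrt(-190/966 - 26350) = sqrt(-190*1/966 - 26350) = sqrt(-95/483 - 26350) = sqrt(-12727145/483) = I*sqrt(6147211035)/483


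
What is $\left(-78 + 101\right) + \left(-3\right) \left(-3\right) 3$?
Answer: $50$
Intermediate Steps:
$\left(-78 + 101\right) + \left(-3\right) \left(-3\right) 3 = 23 + 9 \cdot 3 = 23 + 27 = 50$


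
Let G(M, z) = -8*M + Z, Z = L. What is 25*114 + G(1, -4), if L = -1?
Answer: 2841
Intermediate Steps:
Z = -1
G(M, z) = -1 - 8*M (G(M, z) = -8*M - 1 = -1 - 8*M)
25*114 + G(1, -4) = 25*114 + (-1 - 8*1) = 2850 + (-1 - 8) = 2850 - 9 = 2841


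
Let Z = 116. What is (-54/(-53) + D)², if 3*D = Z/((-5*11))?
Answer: 7628644/76475025 ≈ 0.099753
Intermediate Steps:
D = -116/165 (D = (116/((-5*11)))/3 = (116/(-55))/3 = (116*(-1/55))/3 = (⅓)*(-116/55) = -116/165 ≈ -0.70303)
(-54/(-53) + D)² = (-54/(-53) - 116/165)² = (-54*(-1/53) - 116/165)² = (54/53 - 116/165)² = (2762/8745)² = 7628644/76475025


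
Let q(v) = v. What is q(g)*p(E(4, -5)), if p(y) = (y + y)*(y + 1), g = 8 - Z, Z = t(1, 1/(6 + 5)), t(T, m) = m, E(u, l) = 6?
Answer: 7308/11 ≈ 664.36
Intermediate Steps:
Z = 1/11 (Z = 1/(6 + 5) = 1/11 ≈ 0.090909)
g = 87/11 (g = 8 - 1*1/11 = 8 - 1/11 = 87/11 ≈ 7.9091)
p(y) = 2*y*(1 + y) (p(y) = (2*y)*(1 + y) = 2*y*(1 + y))
q(g)*p(E(4, -5)) = 87*(2*6*(1 + 6))/11 = 87*(2*6*7)/11 = (87/11)*84 = 7308/11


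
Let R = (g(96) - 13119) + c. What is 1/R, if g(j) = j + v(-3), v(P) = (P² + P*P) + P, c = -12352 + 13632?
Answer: -1/11728 ≈ -8.5266e-5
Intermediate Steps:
c = 1280
v(P) = P + 2*P² (v(P) = (P² + P²) + P = 2*P² + P = P + 2*P²)
g(j) = 15 + j (g(j) = j - 3*(1 + 2*(-3)) = j - 3*(1 - 6) = j - 3*(-5) = j + 15 = 15 + j)
R = -11728 (R = ((15 + 96) - 13119) + 1280 = (111 - 13119) + 1280 = -13008 + 1280 = -11728)
1/R = 1/(-11728) = -1/11728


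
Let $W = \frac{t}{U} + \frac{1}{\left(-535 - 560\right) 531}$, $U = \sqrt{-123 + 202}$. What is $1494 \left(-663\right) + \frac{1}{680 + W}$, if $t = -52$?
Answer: $- \frac{12231907033985364469213593}{12348950404076769679} + \frac{17580070977300 \sqrt{79}}{12348950404076769679} \approx -9.9052 \cdot 10^{5}$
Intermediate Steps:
$U = \sqrt{79} \approx 8.8882$
$W = - \frac{1}{581445} - \frac{52 \sqrt{79}}{79}$ ($W = - \frac{52}{\sqrt{79}} + \frac{1}{\left(-535 - 560\right) 531} = - 52 \frac{\sqrt{79}}{79} + \frac{1}{-1095} \cdot \frac{1}{531} = - \frac{52 \sqrt{79}}{79} - \frac{1}{581445} = - \frac{1}{581445} - \frac{52 \sqrt{79}}{79} \approx -5.8505$)
$1494 \left(-663\right) + \frac{1}{680 + W} = 1494 \left(-663\right) + \frac{1}{680 - \left(\frac{1}{581445} + \frac{52 \sqrt{79}}{79}\right)} = -990522 + \frac{1}{\frac{395382599}{581445} - \frac{52 \sqrt{79}}{79}}$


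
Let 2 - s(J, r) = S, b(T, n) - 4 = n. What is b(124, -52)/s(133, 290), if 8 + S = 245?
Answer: 48/235 ≈ 0.20426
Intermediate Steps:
S = 237 (S = -8 + 245 = 237)
b(T, n) = 4 + n
s(J, r) = -235 (s(J, r) = 2 - 1*237 = 2 - 237 = -235)
b(124, -52)/s(133, 290) = (4 - 52)/(-235) = -48*(-1/235) = 48/235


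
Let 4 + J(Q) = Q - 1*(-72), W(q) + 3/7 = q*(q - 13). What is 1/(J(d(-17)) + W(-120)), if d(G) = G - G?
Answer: 7/112193 ≈ 6.2392e-5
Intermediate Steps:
d(G) = 0
W(q) = -3/7 + q*(-13 + q) (W(q) = -3/7 + q*(q - 13) = -3/7 + q*(-13 + q))
J(Q) = 68 + Q (J(Q) = -4 + (Q - 1*(-72)) = -4 + (Q + 72) = -4 + (72 + Q) = 68 + Q)
1/(J(d(-17)) + W(-120)) = 1/((68 + 0) + (-3/7 + (-120)**2 - 13*(-120))) = 1/(68 + (-3/7 + 14400 + 1560)) = 1/(68 + 111717/7) = 1/(112193/7) = 7/112193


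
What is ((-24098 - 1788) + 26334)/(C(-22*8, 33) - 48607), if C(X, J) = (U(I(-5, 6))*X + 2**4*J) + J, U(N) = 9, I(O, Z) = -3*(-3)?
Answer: -32/3545 ≈ -0.0090268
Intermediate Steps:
I(O, Z) = 9
C(X, J) = 9*X + 17*J (C(X, J) = (9*X + 2**4*J) + J = (9*X + 16*J) + J = 9*X + 17*J)
((-24098 - 1788) + 26334)/(C(-22*8, 33) - 48607) = ((-24098 - 1788) + 26334)/((9*(-22*8) + 17*33) - 48607) = (-25886 + 26334)/((9*(-176) + 561) - 48607) = 448/((-1584 + 561) - 48607) = 448/(-1023 - 48607) = 448/(-49630) = 448*(-1/49630) = -32/3545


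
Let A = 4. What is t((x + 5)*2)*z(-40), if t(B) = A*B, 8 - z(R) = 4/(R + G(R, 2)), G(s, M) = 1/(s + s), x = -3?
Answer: 414848/3201 ≈ 129.60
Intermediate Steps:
G(s, M) = 1/(2*s)
z(R) = 8 - 4/(R + 1/(2*R))
t(B) = 4*B
t((x + 5)*2)*z(-40) = (4*((-3 + 5)*2))*(8*(1 - 40*(-1 + 2*(-40)))/(1 + 2*(-40)²)) = (4*(2*2))*(8*(1 - 40*(-1 - 80))/(1 + 2*1600)) = (4*4)*(8*(1 - 40*(-81))/(1 + 3200)) = 16*(8*(1 + 3240)/3201) = 16*(8*(1/3201)*3241) = 16*(25928/3201) = 414848/3201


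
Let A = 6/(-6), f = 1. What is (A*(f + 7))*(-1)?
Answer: 8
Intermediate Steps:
A = -1 (A = 6*(-⅙) = -1)
(A*(f + 7))*(-1) = -(1 + 7)*(-1) = -1*8*(-1) = -8*(-1) = 8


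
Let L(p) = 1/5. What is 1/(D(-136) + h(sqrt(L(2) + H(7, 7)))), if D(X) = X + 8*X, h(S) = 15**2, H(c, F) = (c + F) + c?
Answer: -1/999 ≈ -0.0010010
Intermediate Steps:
H(c, F) = F + 2*c (H(c, F) = (F + c) + c = F + 2*c)
L(p) = 1/5
h(S) = 225
D(X) = 9*X
1/(D(-136) + h(sqrt(L(2) + H(7, 7)))) = 1/(9*(-136) + 225) = 1/(-1224 + 225) = 1/(-999) = -1/999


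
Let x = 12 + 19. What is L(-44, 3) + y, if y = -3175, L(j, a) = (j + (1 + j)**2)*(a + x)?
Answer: 58195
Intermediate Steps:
x = 31
L(j, a) = (31 + a)*(j + (1 + j)**2) (L(j, a) = (j + (1 + j)**2)*(a + 31) = (j + (1 + j)**2)*(31 + a) = (31 + a)*(j + (1 + j)**2))
L(-44, 3) + y = (31*(-44) + 31*(1 - 44)**2 + 3*(-44) + 3*(1 - 44)**2) - 3175 = (-1364 + 31*(-43)**2 - 132 + 3*(-43)**2) - 3175 = (-1364 + 31*1849 - 132 + 3*1849) - 3175 = (-1364 + 57319 - 132 + 5547) - 3175 = 61370 - 3175 = 58195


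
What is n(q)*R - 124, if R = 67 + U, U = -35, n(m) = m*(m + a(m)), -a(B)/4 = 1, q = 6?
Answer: 260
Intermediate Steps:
a(B) = -4 (a(B) = -4*1 = -4)
n(m) = m*(-4 + m) (n(m) = m*(m - 4) = m*(-4 + m))
R = 32 (R = 67 - 35 = 32)
n(q)*R - 124 = (6*(-4 + 6))*32 - 124 = (6*2)*32 - 124 = 12*32 - 124 = 384 - 124 = 260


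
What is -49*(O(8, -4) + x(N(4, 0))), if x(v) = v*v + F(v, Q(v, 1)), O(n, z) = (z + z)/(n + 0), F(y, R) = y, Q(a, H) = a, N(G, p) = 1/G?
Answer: 539/16 ≈ 33.688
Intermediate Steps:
N(G, p) = 1/G
O(n, z) = 2*z/n (O(n, z) = (2*z)/n = 2*z/n)
x(v) = v + v**2 (x(v) = v*v + v = v**2 + v = v + v**2)
-49*(O(8, -4) + x(N(4, 0))) = -49*(2*(-4)/8 + (1 + 1/4)/4) = -49*(2*(-4)*(1/8) + (1 + 1/4)/4) = -49*(-1 + (1/4)*(5/4)) = -49*(-1 + 5/16) = -49*(-11/16) = 539/16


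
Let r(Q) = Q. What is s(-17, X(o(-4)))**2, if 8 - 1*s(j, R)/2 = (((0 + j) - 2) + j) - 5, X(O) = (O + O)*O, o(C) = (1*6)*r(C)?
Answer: 9604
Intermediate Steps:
o(C) = 6*C (o(C) = (1*6)*C = 6*C)
X(O) = 2*O**2 (X(O) = (2*O)*O = 2*O**2)
s(j, R) = 30 - 4*j (s(j, R) = 16 - 2*((((0 + j) - 2) + j) - 5) = 16 - 2*(((j - 2) + j) - 5) = 16 - 2*(((-2 + j) + j) - 5) = 16 - 2*((-2 + 2*j) - 5) = 16 - 2*(-7 + 2*j) = 16 + (14 - 4*j) = 30 - 4*j)
s(-17, X(o(-4)))**2 = (30 - 4*(-17))**2 = (30 + 68)**2 = 98**2 = 9604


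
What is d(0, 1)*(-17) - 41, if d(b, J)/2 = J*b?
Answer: -41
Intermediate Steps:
d(b, J) = 2*J*b (d(b, J) = 2*(J*b) = 2*J*b)
d(0, 1)*(-17) - 41 = (2*1*0)*(-17) - 41 = 0*(-17) - 41 = 0 - 41 = -41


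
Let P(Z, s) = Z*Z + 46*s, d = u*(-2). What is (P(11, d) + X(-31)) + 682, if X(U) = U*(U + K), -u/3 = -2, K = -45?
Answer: 2607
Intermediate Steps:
u = 6 (u = -3*(-2) = 6)
d = -12 (d = 6*(-2) = -12)
P(Z, s) = Z² + 46*s
X(U) = U*(-45 + U) (X(U) = U*(U - 45) = U*(-45 + U))
(P(11, d) + X(-31)) + 682 = ((11² + 46*(-12)) - 31*(-45 - 31)) + 682 = ((121 - 552) - 31*(-76)) + 682 = (-431 + 2356) + 682 = 1925 + 682 = 2607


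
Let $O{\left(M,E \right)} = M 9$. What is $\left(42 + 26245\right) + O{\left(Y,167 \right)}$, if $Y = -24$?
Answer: $26071$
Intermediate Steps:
$O{\left(M,E \right)} = 9 M$
$\left(42 + 26245\right) + O{\left(Y,167 \right)} = \left(42 + 26245\right) + 9 \left(-24\right) = 26287 - 216 = 26071$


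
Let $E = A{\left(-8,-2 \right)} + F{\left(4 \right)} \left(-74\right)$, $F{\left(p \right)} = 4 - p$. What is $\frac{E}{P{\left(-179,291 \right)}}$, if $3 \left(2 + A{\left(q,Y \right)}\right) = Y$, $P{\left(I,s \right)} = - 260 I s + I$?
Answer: $- \frac{8}{40628883} \approx -1.969 \cdot 10^{-7}$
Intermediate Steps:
$P{\left(I,s \right)} = I - 260 I s$ ($P{\left(I,s \right)} = - 260 I s + I = I - 260 I s$)
$A{\left(q,Y \right)} = -2 + \frac{Y}{3}$
$E = - \frac{8}{3}$ ($E = \left(-2 + \frac{1}{3} \left(-2\right)\right) + \left(4 - 4\right) \left(-74\right) = \left(-2 - \frac{2}{3}\right) + \left(4 - 4\right) \left(-74\right) = - \frac{8}{3} + 0 \left(-74\right) = - \frac{8}{3} + 0 = - \frac{8}{3} \approx -2.6667$)
$\frac{E}{P{\left(-179,291 \right)}} = - \frac{8}{3 \left(- 179 \left(1 - 75660\right)\right)} = - \frac{8}{3 \left(\left(-179\right) \left(-75659\right)\right)} = - \frac{8}{3 \cdot 13542961} = \left(- \frac{8}{3}\right) \frac{1}{13542961} = - \frac{8}{40628883}$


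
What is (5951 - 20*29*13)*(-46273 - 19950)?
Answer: 105228347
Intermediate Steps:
(5951 - 20*29*13)*(-46273 - 19950) = (5951 - 580*13)*(-66223) = (5951 - 7540)*(-66223) = -1589*(-66223) = 105228347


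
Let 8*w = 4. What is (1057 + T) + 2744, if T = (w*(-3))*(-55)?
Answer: 7767/2 ≈ 3883.5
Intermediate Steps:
w = 1/2 (w = (1/8)*4 = 1/2 ≈ 0.50000)
T = 165/2 (T = ((1/2)*(-3))*(-55) = -3/2*(-55) = 165/2 ≈ 82.500)
(1057 + T) + 2744 = (1057 + 165/2) + 2744 = 2279/2 + 2744 = 7767/2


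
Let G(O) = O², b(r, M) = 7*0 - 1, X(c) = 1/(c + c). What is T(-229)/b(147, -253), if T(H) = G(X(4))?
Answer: -1/64 ≈ -0.015625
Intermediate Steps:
X(c) = 1/(2*c)
b(r, M) = -1 (b(r, M) = 0 - 1 = -1)
T(H) = 1/64 (T(H) = ((½)/4)² = ((½)*(¼))² = (⅛)² = 1/64)
T(-229)/b(147, -253) = (1/64)/(-1) = (1/64)*(-1) = -1/64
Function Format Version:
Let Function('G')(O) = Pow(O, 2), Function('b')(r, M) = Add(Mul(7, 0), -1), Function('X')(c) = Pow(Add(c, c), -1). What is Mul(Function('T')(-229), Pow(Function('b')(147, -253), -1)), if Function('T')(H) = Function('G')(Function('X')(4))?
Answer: Rational(-1, 64) ≈ -0.015625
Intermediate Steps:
Function('X')(c) = Mul(Rational(1, 2), Pow(c, -1)) (Function('X')(c) = Pow(Mul(2, c), -1) = Mul(Rational(1, 2), Pow(c, -1)))
Function('b')(r, M) = -1 (Function('b')(r, M) = Add(0, -1) = -1)
Function('T')(H) = Rational(1, 64) (Function('T')(H) = Pow(Mul(Rational(1, 2), Pow(4, -1)), 2) = Pow(Mul(Rational(1, 2), Rational(1, 4)), 2) = Pow(Rational(1, 8), 2) = Rational(1, 64))
Mul(Function('T')(-229), Pow(Function('b')(147, -253), -1)) = Mul(Rational(1, 64), Pow(-1, -1)) = Mul(Rational(1, 64), -1) = Rational(-1, 64)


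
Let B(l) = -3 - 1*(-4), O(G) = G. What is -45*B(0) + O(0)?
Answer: -45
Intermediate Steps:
B(l) = 1 (B(l) = -3 + 4 = 1)
-45*B(0) + O(0) = -45*1 + 0 = -45 + 0 = -45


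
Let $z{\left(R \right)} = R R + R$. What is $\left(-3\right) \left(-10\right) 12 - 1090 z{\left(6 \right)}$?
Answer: $-45420$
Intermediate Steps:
$z{\left(R \right)} = R + R^{2}$ ($z{\left(R \right)} = R^{2} + R = R + R^{2}$)
$\left(-3\right) \left(-10\right) 12 - 1090 z{\left(6 \right)} = \left(-3\right) \left(-10\right) 12 - 1090 \cdot 6 \left(1 + 6\right) = 30 \cdot 12 - 1090 \cdot 6 \cdot 7 = 360 - 45780 = -45420$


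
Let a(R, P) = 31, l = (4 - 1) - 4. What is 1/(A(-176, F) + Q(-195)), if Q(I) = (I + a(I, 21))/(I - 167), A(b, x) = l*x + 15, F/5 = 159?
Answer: -181/141098 ≈ -0.0012828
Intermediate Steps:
l = -1 (l = 3 - 4 = -1)
F = 795 (F = 5*159 = 795)
A(b, x) = 15 - x (A(b, x) = -x + 15 = 15 - x)
Q(I) = (31 + I)/(-167 + I) (Q(I) = (I + 31)/(I - 167) = (31 + I)/(-167 + I))
1/(A(-176, F) + Q(-195)) = 1/((15 - 1*795) + (31 - 195)/(-167 - 195)) = 1/((15 - 795) - 164/(-362)) = 1/(-780 - 1/362*(-164)) = 1/(-780 + 82/181) = 1/(-141098/181) = -181/141098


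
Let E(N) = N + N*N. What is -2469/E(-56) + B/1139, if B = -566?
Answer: -4555471/3508120 ≈ -1.2985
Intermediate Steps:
E(N) = N + N²
-2469/E(-56) + B/1139 = -2469*(-1/(56*(1 - 56))) - 566/1139 = -2469/((-56*(-55))) - 566*1/1139 = -2469/3080 - 566/1139 = -4555471/3508120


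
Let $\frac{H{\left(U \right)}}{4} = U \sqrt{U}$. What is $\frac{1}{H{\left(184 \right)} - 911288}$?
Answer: $- \frac{113911}{103793268360} - \frac{23 \sqrt{46}}{12974158545} \approx -1.1095 \cdot 10^{-6}$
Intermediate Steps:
$H{\left(U \right)} = 4 U^{\frac{3}{2}}$ ($H{\left(U \right)} = 4 U \sqrt{U} = 4 U^{\frac{3}{2}}$)
$\frac{1}{H{\left(184 \right)} - 911288} = \frac{1}{4 \cdot 184^{\frac{3}{2}} - 911288} = \frac{1}{4 \cdot 368 \sqrt{46} - 911288} = \frac{1}{1472 \sqrt{46} - 911288} = \frac{1}{-911288 + 1472 \sqrt{46}}$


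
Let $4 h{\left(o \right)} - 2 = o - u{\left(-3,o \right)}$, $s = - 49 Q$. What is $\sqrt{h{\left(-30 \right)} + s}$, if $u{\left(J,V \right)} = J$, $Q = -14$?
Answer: $\frac{\sqrt{2719}}{2} \approx 26.072$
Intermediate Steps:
$s = 686$ ($s = \left(-49\right) \left(-14\right) = 686$)
$h{\left(o \right)} = \frac{5}{4} + \frac{o}{4}$ ($h{\left(o \right)} = \frac{1}{2} + \frac{o - -3}{4} = \frac{1}{2} + \frac{o + 3}{4} = \frac{1}{2} + \frac{3 + o}{4} = \frac{1}{2} + \left(\frac{3}{4} + \frac{o}{4}\right) = \frac{5}{4} + \frac{o}{4}$)
$\sqrt{h{\left(-30 \right)} + s} = \sqrt{\left(\frac{5}{4} + \frac{1}{4} \left(-30\right)\right) + 686} = \sqrt{\left(\frac{5}{4} - \frac{15}{2}\right) + 686} = \sqrt{- \frac{25}{4} + 686} = \sqrt{\frac{2719}{4}} = \frac{\sqrt{2719}}{2}$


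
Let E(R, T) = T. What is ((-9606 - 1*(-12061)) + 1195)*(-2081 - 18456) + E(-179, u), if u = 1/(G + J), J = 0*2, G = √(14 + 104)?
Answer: -74960050 + √118/118 ≈ -7.4960e+7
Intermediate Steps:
G = √118 ≈ 10.863
J = 0
u = √118/118 (u = 1/(√118 + 0) = 1/(√118) = √118/118 ≈ 0.092057)
((-9606 - 1*(-12061)) + 1195)*(-2081 - 18456) + E(-179, u) = ((-9606 - 1*(-12061)) + 1195)*(-2081 - 18456) + √118/118 = ((-9606 + 12061) + 1195)*(-20537) + √118/118 = (2455 + 1195)*(-20537) + √118/118 = 3650*(-20537) + √118/118 = -74960050 + √118/118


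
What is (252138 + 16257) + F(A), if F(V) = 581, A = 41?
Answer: 268976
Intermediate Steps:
(252138 + 16257) + F(A) = (252138 + 16257) + 581 = 268395 + 581 = 268976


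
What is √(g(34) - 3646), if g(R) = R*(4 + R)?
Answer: I*√2354 ≈ 48.518*I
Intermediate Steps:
√(g(34) - 3646) = √(34*(4 + 34) - 3646) = √(34*38 - 3646) = √(1292 - 3646) = √(-2354) = I*√2354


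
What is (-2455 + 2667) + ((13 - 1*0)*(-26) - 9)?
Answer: -135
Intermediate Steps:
(-2455 + 2667) + ((13 - 1*0)*(-26) - 9) = 212 + ((13 + 0)*(-26) - 9) = 212 + (13*(-26) - 9) = 212 + (-338 - 9) = 212 - 347 = -135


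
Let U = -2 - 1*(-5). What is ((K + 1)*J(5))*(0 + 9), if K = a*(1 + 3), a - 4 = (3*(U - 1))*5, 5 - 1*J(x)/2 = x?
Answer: 0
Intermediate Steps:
U = 3 (U = -2 + 5 = 3)
J(x) = 10 - 2*x
a = 34 (a = 4 + (3*(3 - 1))*5 = 4 + (3*2)*5 = 4 + 6*5 = 4 + 30 = 34)
K = 136 (K = 34*(1 + 3) = 34*4 = 136)
((K + 1)*J(5))*(0 + 9) = ((136 + 1)*(10 - 2*5))*(0 + 9) = (137*(10 - 10))*9 = (137*0)*9 = 0*9 = 0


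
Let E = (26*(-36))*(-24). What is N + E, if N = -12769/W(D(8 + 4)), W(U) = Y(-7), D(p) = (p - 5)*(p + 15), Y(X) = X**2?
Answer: 1087967/49 ≈ 22203.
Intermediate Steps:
D(p) = (-5 + p)*(15 + p)
W(U) = 49 (W(U) = (-7)**2 = 49)
N = -12769/49 ≈ -260.59
E = 22464 (E = -936*(-24) = 22464)
N + E = -12769/49 + 22464 = 1087967/49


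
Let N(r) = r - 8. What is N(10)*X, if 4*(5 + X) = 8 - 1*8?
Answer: -10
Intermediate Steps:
X = -5 (X = -5 + (8 - 1*8)/4 = -5 + (8 - 8)/4 = -5 + (1/4)*0 = -5 + 0 = -5)
N(r) = -8 + r
N(10)*X = (-8 + 10)*(-5) = 2*(-5) = -10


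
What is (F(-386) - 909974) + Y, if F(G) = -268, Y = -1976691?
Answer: -2886933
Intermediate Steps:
(F(-386) - 909974) + Y = (-268 - 909974) - 1976691 = -910242 - 1976691 = -2886933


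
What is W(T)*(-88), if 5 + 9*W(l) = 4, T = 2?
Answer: 88/9 ≈ 9.7778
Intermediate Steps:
W(l) = -⅑ (W(l) = -5/9 + (⅑)*4 = -5/9 + 4/9 = -⅑)
W(T)*(-88) = -⅑*(-88) = 88/9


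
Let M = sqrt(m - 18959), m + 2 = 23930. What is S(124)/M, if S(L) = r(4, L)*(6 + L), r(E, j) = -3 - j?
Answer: -16510*sqrt(4969)/4969 ≈ -234.21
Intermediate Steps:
m = 23928 (m = -2 + 23930 = 23928)
M = sqrt(4969) (M = sqrt(23928 - 18959) = sqrt(4969) ≈ 70.491)
S(L) = (-3 - L)*(6 + L)
S(124)/M = (-(3 + 124)*(6 + 124))/(sqrt(4969)) = (-1*127*130)*(sqrt(4969)/4969) = -16510*sqrt(4969)/4969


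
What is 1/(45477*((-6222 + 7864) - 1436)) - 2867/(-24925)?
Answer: 26858832079/233503930350 ≈ 0.11503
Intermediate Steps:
1/(45477*((-6222 + 7864) - 1436)) - 2867/(-24925) = 1/(45477*(1642 - 1436)) - 2867*(-1/24925) = (1/45477)/206 + 2867/24925 = (1/45477)*(1/206) + 2867/24925 = 1/9368262 + 2867/24925 = 26858832079/233503930350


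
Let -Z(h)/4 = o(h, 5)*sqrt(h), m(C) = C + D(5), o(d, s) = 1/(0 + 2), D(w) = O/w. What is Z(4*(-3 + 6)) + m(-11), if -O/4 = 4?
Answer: -71/5 - 4*sqrt(3) ≈ -21.128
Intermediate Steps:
O = -16 (O = -4*4 = -16)
D(w) = -16/w
o(d, s) = 1/2
m(C) = -16/5 + C (m(C) = C - 16/5 = -16/5 + C)
Z(h) = -2*sqrt(h)
Z(4*(-3 + 6)) + m(-11) = -2*2*sqrt(-3 + 6) + (-16/5 - 11) = -2*2*sqrt(3) - 71/5 = -4*sqrt(3) - 71/5 = -71/5 - 4*sqrt(3)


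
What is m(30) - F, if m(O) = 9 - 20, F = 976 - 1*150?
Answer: -837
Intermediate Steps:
F = 826 (F = 976 - 150 = 826)
m(O) = -11
m(30) - F = -11 - 1*826 = -11 - 826 = -837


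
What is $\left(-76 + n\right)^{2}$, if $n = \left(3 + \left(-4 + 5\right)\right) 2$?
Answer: $4624$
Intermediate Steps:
$n = 8$ ($n = \left(3 + 1\right) 2 = 4 \cdot 2 = 8$)
$\left(-76 + n\right)^{2} = \left(-76 + 8\right)^{2} = \left(-68\right)^{2} = 4624$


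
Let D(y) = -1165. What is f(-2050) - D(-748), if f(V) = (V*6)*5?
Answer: -60335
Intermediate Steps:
f(V) = 30*V (f(V) = (6*V)*5 = 30*V)
f(-2050) - D(-748) = 30*(-2050) - 1*(-1165) = -61500 + 1165 = -60335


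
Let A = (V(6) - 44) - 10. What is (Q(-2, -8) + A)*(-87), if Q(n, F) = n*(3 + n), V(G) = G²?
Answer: 1740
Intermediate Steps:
A = -18 (A = (6² - 44) - 10 = (36 - 44) - 10 = -8 - 10 = -18)
(Q(-2, -8) + A)*(-87) = (-2*(3 - 2) - 18)*(-87) = (-2*1 - 18)*(-87) = (-2 - 18)*(-87) = -20*(-87) = 1740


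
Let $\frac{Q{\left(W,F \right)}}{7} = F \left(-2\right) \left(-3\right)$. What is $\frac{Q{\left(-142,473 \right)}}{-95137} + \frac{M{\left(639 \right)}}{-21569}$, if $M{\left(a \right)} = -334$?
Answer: $- \frac{56673428}{293144279} \approx -0.19333$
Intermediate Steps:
$Q{\left(W,F \right)} = 42 F$ ($Q{\left(W,F \right)} = 7 F \left(-2\right) \left(-3\right) = 7 - 2 F \left(-3\right) = 7 \cdot 6 F = 42 F$)
$\frac{Q{\left(-142,473 \right)}}{-95137} + \frac{M{\left(639 \right)}}{-21569} = \frac{42 \cdot 473}{-95137} - \frac{334}{-21569} = 19866 \left(- \frac{1}{95137}\right) - - \frac{334}{21569} = - \frac{2838}{13591} + \frac{334}{21569} = - \frac{56673428}{293144279}$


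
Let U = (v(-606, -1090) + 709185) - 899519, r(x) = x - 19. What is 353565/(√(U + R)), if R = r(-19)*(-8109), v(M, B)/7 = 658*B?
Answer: -117855*I*√136187/272374 ≈ -159.68*I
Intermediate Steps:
r(x) = -19 + x
v(M, B) = 4606*B (v(M, B) = 7*(658*B) = 4606*B)
R = 308142 (R = (-19 - 19)*(-8109) = -38*(-8109) = 308142)
U = -5210874 (U = (4606*(-1090) + 709185) - 899519 = (-5020540 + 709185) - 899519 = -4311355 - 899519 = -5210874)
353565/(√(U + R)) = 353565/(√(-5210874 + 308142)) = 353565/(√(-4902732)) = 353565/((6*I*√136187)) = 353565*(-I*√136187/817122) = -117855*I*√136187/272374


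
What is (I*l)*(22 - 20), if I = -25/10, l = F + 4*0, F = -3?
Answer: 15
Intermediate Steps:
l = -3 (l = -3 + 4*0 = -3 + 0 = -3)
I = -5/2 (I = -25*⅒ = -5/2 ≈ -2.5000)
(I*l)*(22 - 20) = (-5/2*(-3))*(22 - 20) = (15/2)*2 = 15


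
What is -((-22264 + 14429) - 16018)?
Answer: 23853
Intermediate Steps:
-((-22264 + 14429) - 16018) = -(-7835 - 16018) = -1*(-23853) = 23853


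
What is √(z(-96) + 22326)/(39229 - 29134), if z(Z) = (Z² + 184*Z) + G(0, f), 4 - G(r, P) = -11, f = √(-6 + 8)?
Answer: √13893/10095 ≈ 0.011676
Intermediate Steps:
f = √2 ≈ 1.4142
G(r, P) = 15 (G(r, P) = 4 - 1*(-11) = 4 + 11 = 15)
z(Z) = 15 + Z² + 184*Z (z(Z) = (Z² + 184*Z) + 15 = 15 + Z² + 184*Z)
√(z(-96) + 22326)/(39229 - 29134) = √((15 + (-96)² + 184*(-96)) + 22326)/(39229 - 29134) = √((15 + 9216 - 17664) + 22326)/10095 = √(-8433 + 22326)*(1/10095) = √13893*(1/10095) = √13893/10095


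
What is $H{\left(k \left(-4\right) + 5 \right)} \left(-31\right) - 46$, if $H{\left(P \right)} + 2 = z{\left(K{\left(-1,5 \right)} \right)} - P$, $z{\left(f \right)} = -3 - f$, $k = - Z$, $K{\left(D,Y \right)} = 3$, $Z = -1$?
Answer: $233$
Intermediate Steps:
$k = 1$ ($k = \left(-1\right) \left(-1\right) = 1$)
$H{\left(P \right)} = -8 - P$ ($H{\left(P \right)} = -2 - \left(6 + P\right) = -8 - P$)
$H{\left(k \left(-4\right) + 5 \right)} \left(-31\right) - 46 = \left(-8 - \left(1 \left(-4\right) + 5\right)\right) \left(-31\right) - 46 = \left(-8 - \left(-4 + 5\right)\right) \left(-31\right) - 46 = \left(-8 - 1\right) \left(-31\right) - 46 = \left(-9\right) \left(-31\right) - 46 = 279 - 46 = 233$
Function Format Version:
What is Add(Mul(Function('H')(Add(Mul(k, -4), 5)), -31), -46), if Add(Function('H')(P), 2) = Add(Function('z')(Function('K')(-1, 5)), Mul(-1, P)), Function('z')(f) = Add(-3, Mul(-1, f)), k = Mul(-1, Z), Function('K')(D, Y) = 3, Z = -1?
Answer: 233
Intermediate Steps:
k = 1 (k = Mul(-1, -1) = 1)
Function('H')(P) = Add(-8, Mul(-1, P)) (Function('H')(P) = Add(-2, Add(Add(-3, Mul(-1, 3)), Mul(-1, P))) = Add(-2, Add(Add(-3, -3), Mul(-1, P))) = Add(-2, Add(-6, Mul(-1, P))) = Add(-8, Mul(-1, P)))
Add(Mul(Function('H')(Add(Mul(k, -4), 5)), -31), -46) = Add(Mul(Add(-8, Mul(-1, Add(Mul(1, -4), 5))), -31), -46) = Add(Mul(Add(-8, Mul(-1, Add(-4, 5))), -31), -46) = Add(Mul(Add(-8, Mul(-1, 1)), -31), -46) = Add(Mul(Add(-8, -1), -31), -46) = Add(Mul(-9, -31), -46) = Add(279, -46) = 233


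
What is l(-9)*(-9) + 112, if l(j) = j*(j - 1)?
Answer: -698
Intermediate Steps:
l(j) = j*(-1 + j)
l(-9)*(-9) + 112 = -9*(-1 - 9)*(-9) + 112 = -9*(-10)*(-9) + 112 = 90*(-9) + 112 = -810 + 112 = -698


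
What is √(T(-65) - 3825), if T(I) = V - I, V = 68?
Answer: 2*I*√923 ≈ 60.762*I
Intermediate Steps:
T(I) = 68 - I
√(T(-65) - 3825) = √((68 - 1*(-65)) - 3825) = √((68 + 65) - 3825) = √(133 - 3825) = √(-3692) = 2*I*√923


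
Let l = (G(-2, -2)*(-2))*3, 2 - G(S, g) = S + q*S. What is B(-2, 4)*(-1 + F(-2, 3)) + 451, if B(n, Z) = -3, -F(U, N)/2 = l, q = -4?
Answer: 598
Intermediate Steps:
G(S, g) = 2 + 3*S (G(S, g) = 2 - (S - 4*S) = 2 - (-3)*S = 2 + 3*S)
l = 24 (l = ((2 + 3*(-2))*(-2))*3 = ((2 - 6)*(-2))*3 = -4*(-2)*3 = 8*3 = 24)
F(U, N) = -48 (F(U, N) = -2*24 = -48)
B(-2, 4)*(-1 + F(-2, 3)) + 451 = -3*(-1 - 48) + 451 = -3*(-49) + 451 = 147 + 451 = 598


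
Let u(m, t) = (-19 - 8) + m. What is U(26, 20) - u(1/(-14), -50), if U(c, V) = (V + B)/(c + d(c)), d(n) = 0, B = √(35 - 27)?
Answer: 5067/182 + √2/13 ≈ 27.949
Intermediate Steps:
B = 2*√2 (B = √8 = 2*√2 ≈ 2.8284)
u(m, t) = -27 + m
U(c, V) = (V + 2*√2)/c (U(c, V) = (V + 2*√2)/(c + 0) = (V + 2*√2)/c)
U(26, 20) - u(1/(-14), -50) = (20 + 2*√2)/26 - (-27 + 1/(-14)) = (20 + 2*√2)/26 - (-27 - 1/14) = (10/13 + √2/13) - 1*(-379/14) = (10/13 + √2/13) + 379/14 = 5067/182 + √2/13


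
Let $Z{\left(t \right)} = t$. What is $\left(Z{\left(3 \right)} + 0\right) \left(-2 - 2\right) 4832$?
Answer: $-57984$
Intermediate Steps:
$\left(Z{\left(3 \right)} + 0\right) \left(-2 - 2\right) 4832 = \left(3 + 0\right) \left(-2 - 2\right) 4832 = 3 \left(-4\right) 4832 = \left(-12\right) 4832 = -57984$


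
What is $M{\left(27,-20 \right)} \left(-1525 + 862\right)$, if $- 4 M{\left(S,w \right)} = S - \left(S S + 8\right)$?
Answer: $- \frac{235365}{2} \approx -1.1768 \cdot 10^{5}$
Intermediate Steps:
$M{\left(S,w \right)} = 2 - \frac{S}{4} + \frac{S^{2}}{4}$ ($M{\left(S,w \right)} = - \frac{S - \left(S S + 8\right)}{4} = - \frac{S - \left(S^{2} + 8\right)}{4} = - \frac{S - \left(8 + S^{2}\right)}{4} = - \frac{-8 + S - S^{2}}{4} = 2 - \frac{S}{4} + \frac{S^{2}}{4}$)
$M{\left(27,-20 \right)} \left(-1525 + 862\right) = \left(2 - \frac{27}{4} + \frac{27^{2}}{4}\right) \left(-1525 + 862\right) = \left(2 - \frac{27}{4} + \frac{1}{4} \cdot 729\right) \left(-663\right) = \left(2 - \frac{27}{4} + \frac{729}{4}\right) \left(-663\right) = \frac{355}{2} \left(-663\right) = - \frac{235365}{2}$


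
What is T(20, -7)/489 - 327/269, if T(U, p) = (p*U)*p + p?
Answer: 101834/131541 ≈ 0.77416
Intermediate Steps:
T(U, p) = p + U*p² (T(U, p) = (U*p)*p + p = U*p² + p = p + U*p²)
T(20, -7)/489 - 327/269 = -7*(1 + 20*(-7))/489 - 327/269 = -7*(1 - 140)*(1/489) - 327*1/269 = -7*(-139)*(1/489) - 327/269 = 973*(1/489) - 327/269 = 973/489 - 327/269 = 101834/131541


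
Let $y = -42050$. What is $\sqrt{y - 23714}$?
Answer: $2 i \sqrt{16441} \approx 256.44 i$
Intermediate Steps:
$\sqrt{y - 23714} = \sqrt{-42050 - 23714} = \sqrt{-65764} = 2 i \sqrt{16441}$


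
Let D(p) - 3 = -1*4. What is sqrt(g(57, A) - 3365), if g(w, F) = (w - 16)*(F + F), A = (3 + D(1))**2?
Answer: I*sqrt(3037) ≈ 55.109*I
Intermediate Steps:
D(p) = -1 (D(p) = 3 - 1*4 = 3 - 4 = -1)
A = 4 (A = (3 - 1)**2 = 2**2 = 4)
g(w, F) = 2*F*(-16 + w) (g(w, F) = (-16 + w)*(2*F) = 2*F*(-16 + w))
sqrt(g(57, A) - 3365) = sqrt(2*4*(-16 + 57) - 3365) = sqrt(2*4*41 - 3365) = sqrt(328 - 3365) = sqrt(-3037) = I*sqrt(3037)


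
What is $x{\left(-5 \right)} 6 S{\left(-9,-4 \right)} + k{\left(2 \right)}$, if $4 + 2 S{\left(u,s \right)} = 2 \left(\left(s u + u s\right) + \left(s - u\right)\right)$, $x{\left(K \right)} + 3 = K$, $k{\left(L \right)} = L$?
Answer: $-3598$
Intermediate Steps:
$x{\left(K \right)} = -3 + K$
$S{\left(u,s \right)} = -2 + s - u + 2 s u$ ($S{\left(u,s \right)} = -2 + \frac{2 \left(\left(s u + u s\right) + \left(s - u\right)\right)}{2} = -2 + \frac{2 \left(\left(s u + s u\right) + \left(s - u\right)\right)}{2} = -2 + \frac{2 \left(2 s u + \left(s - u\right)\right)}{2} = -2 + \frac{2 \left(s - u + 2 s u\right)}{2} = -2 + \frac{- 2 u + 2 s + 4 s u}{2} = -2 + \left(s - u + 2 s u\right) = -2 + s - u + 2 s u$)
$x{\left(-5 \right)} 6 S{\left(-9,-4 \right)} + k{\left(2 \right)} = \left(-3 - 5\right) 6 \left(-2 - 4 - -9 + 2 \left(-4\right) \left(-9\right)\right) + 2 = \left(-8\right) 6 \left(-2 - 4 + 9 + 72\right) + 2 = \left(-48\right) 75 + 2 = -3600 + 2 = -3598$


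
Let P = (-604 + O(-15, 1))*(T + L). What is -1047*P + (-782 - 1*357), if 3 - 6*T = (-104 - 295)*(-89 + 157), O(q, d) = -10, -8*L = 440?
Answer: 2871966976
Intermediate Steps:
L = -55 (L = -1/8*440 = -55)
T = 9045/2 (T = 1/2 - (-104 - 295)*(-89 + 157)/6 = 1/2 - (-133)*68/2 = 1/2 - 1/6*(-27132) = 1/2 + 4522 = 9045/2 ≈ 4522.5)
P = -2743045 (P = (-604 - 10)*(9045/2 - 55) = -614*8935/2 = -2743045)
-1047*P + (-782 - 1*357) = -1047*(-2743045) + (-782 - 1*357) = 2871968115 + (-782 - 357) = 2871968115 - 1139 = 2871966976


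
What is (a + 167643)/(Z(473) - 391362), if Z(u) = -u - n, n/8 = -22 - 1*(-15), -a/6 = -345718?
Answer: -747317/130593 ≈ -5.7225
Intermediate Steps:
a = 2074308 (a = -6*(-345718) = 2074308)
n = -56 (n = 8*(-22 - 1*(-15)) = 8*(-22 + 15) = 8*(-7) = -56)
Z(u) = 56 - u (Z(u) = -u - 1*(-56) = -u + 56 = 56 - u)
(a + 167643)/(Z(473) - 391362) = (2074308 + 167643)/((56 - 1*473) - 391362) = 2241951/((56 - 473) - 391362) = 2241951/(-417 - 391362) = 2241951/(-391779) = 2241951*(-1/391779) = -747317/130593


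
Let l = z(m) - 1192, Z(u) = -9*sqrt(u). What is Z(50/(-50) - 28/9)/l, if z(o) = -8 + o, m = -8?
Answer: 3*I*sqrt(37)/1208 ≈ 0.015106*I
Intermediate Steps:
l = -1208 (l = (-8 - 8) - 1192 = -16 - 1192 = -1208)
Z(50/(-50) - 28/9)/l = -9*sqrt(50/(-50) - 28/9)/(-1208) = -9*sqrt(50*(-1/50) - 28*1/9)*(-1/1208) = -9*sqrt(-1 - 28/9)*(-1/1208) = -3*I*sqrt(37)*(-1/1208) = 3*I*sqrt(37)/1208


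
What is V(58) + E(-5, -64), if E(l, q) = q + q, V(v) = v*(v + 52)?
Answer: 6252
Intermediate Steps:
V(v) = v*(52 + v)
E(l, q) = 2*q
V(58) + E(-5, -64) = 58*(52 + 58) + 2*(-64) = 58*110 - 128 = 6380 - 128 = 6252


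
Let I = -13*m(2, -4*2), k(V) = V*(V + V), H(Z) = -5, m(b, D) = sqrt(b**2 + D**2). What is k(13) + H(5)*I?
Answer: 338 + 130*sqrt(17) ≈ 874.00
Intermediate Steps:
m(b, D) = sqrt(D**2 + b**2)
k(V) = 2*V**2 (k(V) = V*(2*V) = 2*V**2)
I = -26*sqrt(17) (I = -13*sqrt((-4*2)**2 + 2**2) = -13*sqrt((-8)**2 + 4) = -13*sqrt(64 + 4) = -26*sqrt(17) ≈ -107.20)
k(13) + H(5)*I = 2*13**2 - (-130)*sqrt(17) = 2*169 + 130*sqrt(17) = 338 + 130*sqrt(17)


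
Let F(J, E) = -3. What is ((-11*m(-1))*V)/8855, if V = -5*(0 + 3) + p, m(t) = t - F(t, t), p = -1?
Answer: 32/805 ≈ 0.039752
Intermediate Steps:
m(t) = 3 + t (m(t) = t - 1*(-3) = t + 3 = 3 + t)
V = -16 (V = -5*(0 + 3) - 1 = -5*3 - 1 = -15 - 1 = -16)
((-11*m(-1))*V)/8855 = (-11*(3 - 1)*(-16))/8855 = (-11*2*(-16))*(1/8855) = -22*(-16)*(1/8855) = 352*(1/8855) = 32/805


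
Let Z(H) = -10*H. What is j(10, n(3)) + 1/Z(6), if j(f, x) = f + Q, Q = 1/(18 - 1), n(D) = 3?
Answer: 10243/1020 ≈ 10.042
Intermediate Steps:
Q = 1/17 ≈ 0.058824
j(f, x) = 1/17 + f (j(f, x) = f + 1/17 = 1/17 + f)
j(10, n(3)) + 1/Z(6) = (1/17 + 10) + 1/(-10*6) = 171/17 + 1/(-60) = 171/17 - 1/60 = 10243/1020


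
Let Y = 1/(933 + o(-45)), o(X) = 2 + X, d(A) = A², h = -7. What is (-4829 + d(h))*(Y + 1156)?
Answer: -491785998/89 ≈ -5.5257e+6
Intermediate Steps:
Y = 1/890 (Y = 1/(933 + (2 - 45)) = 1/(933 - 43) = 1/890 ≈ 0.0011236)
(-4829 + d(h))*(Y + 1156) = (-4829 + (-7)²)*(1/890 + 1156) = (-4829 + 49)*(1028841/890) = -4780*1028841/890 = -491785998/89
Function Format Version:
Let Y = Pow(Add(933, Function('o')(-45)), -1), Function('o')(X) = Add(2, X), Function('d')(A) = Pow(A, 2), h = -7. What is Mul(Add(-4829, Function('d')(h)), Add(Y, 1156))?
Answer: Rational(-491785998, 89) ≈ -5.5257e+6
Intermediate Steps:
Y = Rational(1, 890) (Y = Pow(Add(933, Add(2, -45)), -1) = Pow(Add(933, -43), -1) = Pow(890, -1) = Rational(1, 890) ≈ 0.0011236)
Mul(Add(-4829, Function('d')(h)), Add(Y, 1156)) = Mul(Add(-4829, Pow(-7, 2)), Add(Rational(1, 890), 1156)) = Mul(Add(-4829, 49), Rational(1028841, 890)) = Mul(-4780, Rational(1028841, 890)) = Rational(-491785998, 89)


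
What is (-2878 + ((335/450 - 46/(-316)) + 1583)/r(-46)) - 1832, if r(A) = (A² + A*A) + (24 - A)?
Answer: -72027272371/15293610 ≈ -4709.6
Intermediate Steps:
r(A) = 24 - A + 2*A² (r(A) = (A² + A²) + (24 - A) = 2*A² + (24 - A) = 24 - A + 2*A²)
(-2878 + ((335/450 - 46/(-316)) + 1583)/r(-46)) - 1832 = (-2878 + ((335/450 - 46/(-316)) + 1583)/(24 - 1*(-46) + 2*(-46)²)) - 1832 = (-2878 + ((335*(1/450) - 46*(-1/316)) + 1583)/(24 + 46 + 2*2116)) - 1832 = (-2878 + ((67/90 + 23/158) + 1583)/(24 + 46 + 4232)) - 1832 = (-2878 + (3164/3555 + 1583)/4302) - 1832 = (-2878 + (5630729/3555)*(1/4302)) - 1832 = (-2878 + 5630729/15293610) - 1832 = -44009378851/15293610 - 1832 = -72027272371/15293610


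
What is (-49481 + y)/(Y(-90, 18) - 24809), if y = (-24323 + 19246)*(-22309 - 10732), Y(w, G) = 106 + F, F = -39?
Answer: -83849838/12371 ≈ -6777.9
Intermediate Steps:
Y(w, G) = 67 (Y(w, G) = 106 - 39 = 67)
y = 167749157 (y = -5077*(-33041) = 167749157)
(-49481 + y)/(Y(-90, 18) - 24809) = (-49481 + 167749157)/(67 - 24809) = 167699676/(-24742) = 167699676*(-1/24742) = -83849838/12371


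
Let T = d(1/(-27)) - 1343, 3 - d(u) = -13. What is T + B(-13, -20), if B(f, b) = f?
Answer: -1340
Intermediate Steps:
d(u) = 16 (d(u) = 3 - 1*(-13) = 3 + 13 = 16)
T = -1327 (T = 16 - 1343 = -1327)
T + B(-13, -20) = -1327 - 13 = -1340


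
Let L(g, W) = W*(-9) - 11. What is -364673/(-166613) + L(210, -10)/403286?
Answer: 147080677905/67192690318 ≈ 2.1889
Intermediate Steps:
L(g, W) = -11 - 9*W (L(g, W) = -9*W - 11 = -11 - 9*W)
-364673/(-166613) + L(210, -10)/403286 = -364673/(-166613) + (-11 - 9*(-10))/403286 = -364673*(-1/166613) + (-11 + 90)*(1/403286) = 364673/166613 + 79*(1/403286) = 364673/166613 + 79/403286 = 147080677905/67192690318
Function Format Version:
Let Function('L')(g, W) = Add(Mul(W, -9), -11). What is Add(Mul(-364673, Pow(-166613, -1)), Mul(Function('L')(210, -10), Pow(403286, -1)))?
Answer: Rational(147080677905, 67192690318) ≈ 2.1889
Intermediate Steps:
Function('L')(g, W) = Add(-11, Mul(-9, W)) (Function('L')(g, W) = Add(Mul(-9, W), -11) = Add(-11, Mul(-9, W)))
Add(Mul(-364673, Pow(-166613, -1)), Mul(Function('L')(210, -10), Pow(403286, -1))) = Add(Mul(-364673, Pow(-166613, -1)), Mul(Add(-11, Mul(-9, -10)), Pow(403286, -1))) = Add(Mul(-364673, Rational(-1, 166613)), Mul(Add(-11, 90), Rational(1, 403286))) = Add(Rational(364673, 166613), Mul(79, Rational(1, 403286))) = Add(Rational(364673, 166613), Rational(79, 403286)) = Rational(147080677905, 67192690318)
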